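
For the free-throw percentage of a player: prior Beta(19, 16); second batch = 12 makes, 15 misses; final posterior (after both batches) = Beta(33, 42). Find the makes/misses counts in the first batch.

2 makes and 11 misses

Sequential conjugate updates are equivalent to a single update on the pooled data, so total successes = posterior α − prior α and total failures = posterior β − prior β.
Total across both batches: 33−19=14 makes, 42−16=26 misses.
Subtract the second batch: 14−12=2 makes and 26−15=11 misses.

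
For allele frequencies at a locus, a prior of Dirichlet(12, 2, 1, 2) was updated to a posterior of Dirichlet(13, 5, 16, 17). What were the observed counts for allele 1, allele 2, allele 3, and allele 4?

counts (1, 3, 15, 15)

For a Dirichlet(α) prior with multinomial counts c, the posterior is Dirichlet(α + c) componentwise.
Counts are posterior − prior componentwise: 13−12=1, 5−2=3, 16−1=15, 17−2=15.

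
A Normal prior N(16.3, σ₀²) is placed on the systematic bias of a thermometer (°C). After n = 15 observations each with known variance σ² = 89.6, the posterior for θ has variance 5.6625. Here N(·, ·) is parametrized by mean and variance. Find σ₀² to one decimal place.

For the Normal–Normal model with known σ², precisions add: τ_n = τ₀ + n/σ².
So 1/σ₀² = 1/5.6625 − 15/89.6 = 0.176600 − 0.167411 = 0.009189.
Hence σ₀² = 1/0.009189 ≈ 108.8.

σ₀² = 108.8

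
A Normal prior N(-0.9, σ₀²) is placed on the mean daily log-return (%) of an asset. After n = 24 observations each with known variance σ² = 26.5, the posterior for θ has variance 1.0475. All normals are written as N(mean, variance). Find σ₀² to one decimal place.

σ₀² = 20.4

For the Normal–Normal model with known σ², precisions add: τ_n = τ₀ + n/σ².
So 1/σ₀² = 1/1.0475 − 24/26.5 = 0.954654 − 0.905660 = 0.048994.
Hence σ₀² = 1/0.048994 ≈ 20.4.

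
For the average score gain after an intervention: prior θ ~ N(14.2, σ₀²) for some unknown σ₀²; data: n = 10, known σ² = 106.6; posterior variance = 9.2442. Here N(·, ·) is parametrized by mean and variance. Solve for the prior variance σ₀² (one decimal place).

σ₀² = 69.6

For the Normal–Normal model with known σ², precisions add: τ_n = τ₀ + n/σ².
So 1/σ₀² = 1/9.2442 − 10/106.6 = 0.108176 − 0.093809 = 0.014367.
Hence σ₀² = 1/0.014367 ≈ 69.6.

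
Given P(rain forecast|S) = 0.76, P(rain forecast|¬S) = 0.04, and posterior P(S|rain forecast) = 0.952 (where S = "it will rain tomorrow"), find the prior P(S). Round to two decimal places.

Bayes' rule in odds form gives O(S|E) = O(S)·[P(E|S)/P(E|¬S)], hence O(S) = O(S|E)/LR.
Posterior odds = 0.952/(1−0.952) = 19.8333. LR = 0.76/0.04 = 19.0000.
Prior odds = 19.8333/19.0000 = 1.0439, so P(S) = 1.0439/(1+1.0439) ≈ 0.51.

P(S) = 0.51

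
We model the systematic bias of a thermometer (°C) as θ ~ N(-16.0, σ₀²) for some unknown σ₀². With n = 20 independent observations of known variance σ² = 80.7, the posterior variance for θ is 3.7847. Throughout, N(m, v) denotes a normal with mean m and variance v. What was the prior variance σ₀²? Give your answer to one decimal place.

For the Normal–Normal model with known σ², precisions add: τ_n = τ₀ + n/σ².
So 1/σ₀² = 1/3.7847 − 20/80.7 = 0.264222 − 0.247831 = 0.016391.
Hence σ₀² = 1/0.016391 ≈ 61.0.

σ₀² = 61.0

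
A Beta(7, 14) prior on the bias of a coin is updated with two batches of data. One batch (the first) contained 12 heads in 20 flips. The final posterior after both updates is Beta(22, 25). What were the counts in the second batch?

3 heads and 3 tails

Sequential conjugate updates are equivalent to a single update on the pooled data, so total successes = posterior α − prior α and total failures = posterior β − prior β.
Total across both batches: 22−7=15 heads, 25−14=11 tails.
Subtract the first batch: 15−12=3 heads and 11−8=3 tails.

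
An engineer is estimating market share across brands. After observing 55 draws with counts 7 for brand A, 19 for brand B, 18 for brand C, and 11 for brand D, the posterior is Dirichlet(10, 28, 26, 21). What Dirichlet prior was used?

Dirichlet(3, 9, 8, 10)

For a Dirichlet(α) prior with multinomial counts c, the posterior is Dirichlet(α + c) componentwise.
Subtract each count from the matching posterior parameter: 10−7=3, 28−19=9, 26−18=8, 21−11=10.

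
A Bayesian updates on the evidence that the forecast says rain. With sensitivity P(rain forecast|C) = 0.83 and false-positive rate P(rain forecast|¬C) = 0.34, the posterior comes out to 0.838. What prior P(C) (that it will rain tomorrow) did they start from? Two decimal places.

In odds form, posterior odds = prior odds × likelihood ratio, so prior odds = posterior odds ÷ LR.
Posterior odds = 0.838/(1−0.838) = 5.1728. LR = 0.83/0.34 = 2.4412.
Prior odds = 5.1728/2.4412 = 2.1190, so P(C) = 2.1190/(1+2.1190) ≈ 0.68.

P(C) = 0.68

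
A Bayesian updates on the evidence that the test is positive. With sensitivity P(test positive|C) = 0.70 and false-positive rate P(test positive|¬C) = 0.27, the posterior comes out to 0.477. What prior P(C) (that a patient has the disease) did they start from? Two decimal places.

Bayes' rule in odds form gives O(C|E) = O(C)·[P(E|C)/P(E|¬C)], hence O(C) = O(C|E)/LR.
Posterior odds = 0.477/(1−0.477) = 0.9120. LR = 0.70/0.27 = 2.5926.
Prior odds = 0.9120/2.5926 = 0.3518, so P(C) = 0.3518/(1+0.3518) ≈ 0.26.

P(C) = 0.26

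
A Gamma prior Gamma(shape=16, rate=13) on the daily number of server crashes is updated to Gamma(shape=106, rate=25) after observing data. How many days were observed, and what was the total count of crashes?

n = 12 days with total 90 crashes

Gamma–Poisson conjugacy: posterior shape = α + Σxᵢ, posterior rate = β + n.
Matching: Σxᵢ = 106 − 16 = 90 and n = 25 − 13 = 12.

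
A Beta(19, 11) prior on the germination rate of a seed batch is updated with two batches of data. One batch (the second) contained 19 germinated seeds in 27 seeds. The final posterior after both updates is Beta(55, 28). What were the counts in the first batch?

17 germinated seeds and 9 non-germinating seeds

Because Beta–binomial updating is additive in the counts, the combined data contributed (α_post−α_prior, β_post−β_prior) successes and failures.
Total across both batches: 55−19=36 germinated seeds, 28−11=17 non-germinating seeds.
Subtract the second batch: 36−19=17 germinated seeds and 17−8=9 non-germinating seeds.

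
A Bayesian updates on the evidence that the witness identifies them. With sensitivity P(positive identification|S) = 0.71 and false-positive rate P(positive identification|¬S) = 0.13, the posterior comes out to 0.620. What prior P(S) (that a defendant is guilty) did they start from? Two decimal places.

In odds form, posterior odds = prior odds × likelihood ratio, so prior odds = posterior odds ÷ LR.
Posterior odds = 0.620/(1−0.620) = 1.6316. LR = 0.71/0.13 = 5.4615.
Prior odds = 1.6316/5.4615 = 0.2987, so P(S) = 0.2987/(1+0.2987) ≈ 0.23.

P(S) = 0.23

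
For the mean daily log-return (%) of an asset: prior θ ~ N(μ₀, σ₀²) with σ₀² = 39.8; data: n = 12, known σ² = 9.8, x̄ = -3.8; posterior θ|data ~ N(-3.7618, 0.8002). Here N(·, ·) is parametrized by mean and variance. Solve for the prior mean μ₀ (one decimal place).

μ₀ = -1.9

The posterior mean is a precision-weighted average: μ_n = (τ₀μ₀ + τ_data·x̄)/(τ₀+τ_data), with τ₀=1/σ₀² and τ_data=n/σ².
Here τ₀ = 1/39.8 = 0.025126 and τ_data = 12/9.8 = 1.224490, so τ_n = 1.249616.
Rearranging for μ₀: μ₀ = (μ_n·τ_n − τ_data·x̄)/τ₀ = (-3.7618·1.249616 − 1.224490·-3.8) / 0.025126 = -0.047743/0.025126 ≈ -1.9.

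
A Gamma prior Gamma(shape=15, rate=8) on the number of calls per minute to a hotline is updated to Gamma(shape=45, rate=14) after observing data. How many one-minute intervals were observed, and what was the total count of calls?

n = 6 one-minute intervals with total 30 calls

Gamma–Poisson conjugacy: posterior shape = α + Σxᵢ, posterior rate = β + n.
Matching: Σxᵢ = 45 − 15 = 30 and n = 14 − 8 = 6.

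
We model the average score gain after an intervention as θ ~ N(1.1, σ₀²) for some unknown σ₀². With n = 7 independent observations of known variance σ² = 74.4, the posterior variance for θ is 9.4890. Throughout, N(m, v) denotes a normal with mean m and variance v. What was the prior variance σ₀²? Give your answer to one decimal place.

Posterior precision equals prior precision plus data precision: 1/σ_n² = 1/σ₀² + n/σ².
So 1/σ₀² = 1/9.4890 − 7/74.4 = 0.105385 − 0.094086 = 0.011299.
Hence σ₀² = 1/0.011299 ≈ 88.5.

σ₀² = 88.5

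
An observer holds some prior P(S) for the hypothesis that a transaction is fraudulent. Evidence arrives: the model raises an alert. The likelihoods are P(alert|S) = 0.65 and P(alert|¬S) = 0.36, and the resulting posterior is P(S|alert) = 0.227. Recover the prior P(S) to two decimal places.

P(S) = 0.14

In odds form, posterior odds = prior odds × likelihood ratio, so prior odds = posterior odds ÷ LR.
Posterior odds = 0.227/(1−0.227) = 0.2937. LR = 0.65/0.36 = 1.8056.
Prior odds = 0.2937/1.8056 = 0.1627, so P(S) = 0.1627/(1+0.1627) ≈ 0.14.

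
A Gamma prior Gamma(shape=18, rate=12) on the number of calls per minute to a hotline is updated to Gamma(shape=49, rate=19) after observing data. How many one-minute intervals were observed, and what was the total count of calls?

A Gamma(α, β) prior (rate parametrization) on a Poisson rate with n observations summing to S gives posterior Gamma(α+S, β+n).
Matching: Σxᵢ = 49 − 18 = 31 and n = 19 − 12 = 7.

n = 7 one-minute intervals with total 31 calls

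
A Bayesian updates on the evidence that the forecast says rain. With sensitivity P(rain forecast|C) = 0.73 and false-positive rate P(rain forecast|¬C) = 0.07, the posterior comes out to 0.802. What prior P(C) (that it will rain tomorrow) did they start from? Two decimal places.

P(C) = 0.28

In odds form, posterior odds = prior odds × likelihood ratio, so prior odds = posterior odds ÷ LR.
Posterior odds = 0.802/(1−0.802) = 4.0505. LR = 0.73/0.07 = 10.4286.
Prior odds = 4.0505/10.4286 = 0.3884, so P(C) = 0.3884/(1+0.3884) ≈ 0.28.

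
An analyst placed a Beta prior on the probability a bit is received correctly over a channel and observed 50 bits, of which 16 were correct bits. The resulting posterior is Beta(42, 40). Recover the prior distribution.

A Beta(a, b) prior with s successes and f failures in binomial data gives a Beta(a+s, b+f) posterior.
So a = 42 − 16 = 26 and b = 40 − 34 = 6.

Beta(26, 6)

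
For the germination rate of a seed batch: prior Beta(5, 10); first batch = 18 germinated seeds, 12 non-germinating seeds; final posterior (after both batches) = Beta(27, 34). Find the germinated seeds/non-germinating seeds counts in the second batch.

Sequential conjugate updates are equivalent to a single update on the pooled data, so total successes = posterior α − prior α and total failures = posterior β − prior β.
Total across both batches: 27−5=22 germinated seeds, 34−10=24 non-germinating seeds.
Subtract the first batch: 22−18=4 germinated seeds and 24−12=12 non-germinating seeds.

4 germinated seeds and 12 non-germinating seeds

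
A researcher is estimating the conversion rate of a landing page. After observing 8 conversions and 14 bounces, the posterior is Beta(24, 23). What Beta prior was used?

Beta(16, 9)

A Beta(α, β) prior with s successes and f failures in binomial data gives a Beta(α+s, β+f) posterior.
So α = 24 − 8 = 16 and β = 23 − 14 = 9.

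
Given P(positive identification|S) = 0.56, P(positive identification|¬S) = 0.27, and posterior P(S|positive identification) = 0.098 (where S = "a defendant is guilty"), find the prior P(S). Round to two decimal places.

P(S) = 0.05

In odds form, posterior odds = prior odds × likelihood ratio, so prior odds = posterior odds ÷ LR.
Posterior odds = 0.098/(1−0.098) = 0.1086. LR = 0.56/0.27 = 2.0741.
Prior odds = 0.1086/2.0741 = 0.0524, so P(S) = 0.0524/(1+0.0524) ≈ 0.05.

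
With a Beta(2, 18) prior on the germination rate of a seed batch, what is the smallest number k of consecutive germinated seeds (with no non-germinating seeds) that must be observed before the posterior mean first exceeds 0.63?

After k germinated seeds and 0 non-germinating seeds the posterior is Beta(2+k, 18), with mean (2+k)/(2+18+k).
Set (2+k)/(20+k) > 0.63 and solve: k > (0.63·20 − 2)/(1 − 0.63) = 28.649.
The smallest integer exceeding 28.649 is 29, and checking k=29: (31)/(49) = 0.6327 > 0.63.

k = 29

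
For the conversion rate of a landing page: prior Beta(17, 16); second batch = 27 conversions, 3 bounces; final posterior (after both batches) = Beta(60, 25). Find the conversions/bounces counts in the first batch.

Sequential conjugate updates are equivalent to a single update on the pooled data, so total successes = posterior α − prior α and total failures = posterior β − prior β.
Total across both batches: 60−17=43 conversions, 25−16=9 bounces.
Subtract the second batch: 43−27=16 conversions and 9−3=6 bounces.

16 conversions and 6 bounces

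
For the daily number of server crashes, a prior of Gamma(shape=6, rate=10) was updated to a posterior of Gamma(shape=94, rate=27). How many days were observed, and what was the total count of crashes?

n = 17 days with total 88 crashes

Gamma–Poisson conjugacy: posterior shape = α + Σxᵢ, posterior rate = β + n.
Matching: Σxᵢ = 94 − 6 = 88 and n = 27 − 10 = 17.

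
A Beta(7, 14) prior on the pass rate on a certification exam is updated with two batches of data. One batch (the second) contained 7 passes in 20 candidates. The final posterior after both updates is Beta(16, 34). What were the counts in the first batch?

2 passes and 7 failures

Because Beta–binomial updating is additive in the counts, the combined data contributed (α_post−α_prior, β_post−β_prior) successes and failures.
Total across both batches: 16−7=9 passes, 34−14=20 failures.
Subtract the second batch: 9−7=2 passes and 20−13=7 failures.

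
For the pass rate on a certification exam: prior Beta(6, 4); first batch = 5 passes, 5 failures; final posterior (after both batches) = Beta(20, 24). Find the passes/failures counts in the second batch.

Sequential conjugate updates are equivalent to a single update on the pooled data, so total successes = posterior α − prior α and total failures = posterior β − prior β.
Total across both batches: 20−6=14 passes, 24−4=20 failures.
Subtract the first batch: 14−5=9 passes and 20−5=15 failures.

9 passes and 15 failures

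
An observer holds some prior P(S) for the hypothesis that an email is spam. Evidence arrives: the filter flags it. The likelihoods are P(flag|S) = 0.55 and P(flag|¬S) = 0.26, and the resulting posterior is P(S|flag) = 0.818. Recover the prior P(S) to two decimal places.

P(S) = 0.68

In odds form, posterior odds = prior odds × likelihood ratio, so prior odds = posterior odds ÷ LR.
Posterior odds = 0.818/(1−0.818) = 4.4945. LR = 0.55/0.26 = 2.1154.
Prior odds = 4.4945/2.1154 = 2.1247, so P(S) = 2.1247/(1+2.1247) ≈ 0.68.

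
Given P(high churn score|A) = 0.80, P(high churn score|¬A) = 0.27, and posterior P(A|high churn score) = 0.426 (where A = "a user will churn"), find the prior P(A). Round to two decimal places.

P(A) = 0.20

Bayes' rule in odds form gives O(A|E) = O(A)·[P(E|A)/P(E|¬A)], hence O(A) = O(A|E)/LR.
Posterior odds = 0.426/(1−0.426) = 0.7422. LR = 0.80/0.27 = 2.9630.
Prior odds = 0.7422/2.9630 = 0.2505, so P(A) = 0.2505/(1+0.2505) ≈ 0.20.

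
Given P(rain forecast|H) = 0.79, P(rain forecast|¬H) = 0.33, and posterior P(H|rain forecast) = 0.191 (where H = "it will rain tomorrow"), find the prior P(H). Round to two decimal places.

P(H) = 0.09

In odds form, posterior odds = prior odds × likelihood ratio, so prior odds = posterior odds ÷ LR.
Posterior odds = 0.191/(1−0.191) = 0.2361. LR = 0.79/0.33 = 2.3939.
Prior odds = 0.2361/2.3939 = 0.0986, so P(H) = 0.0986/(1+0.0986) ≈ 0.09.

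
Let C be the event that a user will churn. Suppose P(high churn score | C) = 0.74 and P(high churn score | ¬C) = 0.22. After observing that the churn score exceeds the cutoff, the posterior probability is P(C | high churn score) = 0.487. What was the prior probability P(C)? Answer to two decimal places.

P(C) = 0.22

In odds form, posterior odds = prior odds × likelihood ratio, so prior odds = posterior odds ÷ LR.
Posterior odds = 0.487/(1−0.487) = 0.9493. LR = 0.74/0.22 = 3.3636.
Prior odds = 0.9493/3.3636 = 0.2822, so P(C) = 0.2822/(1+0.2822) ≈ 0.22.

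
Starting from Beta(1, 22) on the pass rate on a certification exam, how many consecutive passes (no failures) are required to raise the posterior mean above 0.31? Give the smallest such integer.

k = 9

After k passes and 0 failures the posterior is Beta(1+k, 22), with mean (1+k)/(1+22+k).
Set (1+k)/(23+k) > 0.31 and solve: k > (0.31·23 − 1)/(1 − 0.31) = 8.884.
The smallest integer exceeding 8.884 is 9, and checking k=9: (10)/(32) = 0.3125 > 0.31.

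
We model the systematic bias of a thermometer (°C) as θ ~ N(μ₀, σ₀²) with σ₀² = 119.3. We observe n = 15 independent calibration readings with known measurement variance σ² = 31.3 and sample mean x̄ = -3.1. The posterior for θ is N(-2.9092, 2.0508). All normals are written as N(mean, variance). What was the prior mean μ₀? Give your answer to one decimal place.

μ₀ = 8.0

With known observation variance, the Normal–Normal posterior has precision τ_n = τ₀ + n/σ² and mean μ_n = (τ₀μ₀ + (n/σ²)x̄)/τ_n.
Here τ₀ = 1/119.3 = 0.008382 and τ_data = 15/31.3 = 0.479233, so τ_n = 0.487615.
Rearranging for μ₀: μ₀ = (μ_n·τ_n − τ_data·x̄)/τ₀ = (-2.9092·0.487615 − 0.479233·-3.1) / 0.008382 = 0.067053/0.008382 ≈ 8.0.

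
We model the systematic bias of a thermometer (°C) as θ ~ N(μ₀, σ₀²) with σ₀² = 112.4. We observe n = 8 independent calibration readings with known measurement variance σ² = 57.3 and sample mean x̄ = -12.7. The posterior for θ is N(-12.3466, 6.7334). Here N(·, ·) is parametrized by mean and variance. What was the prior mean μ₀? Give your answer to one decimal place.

μ₀ = -6.8

The posterior mean is a precision-weighted average: μ_n = (τ₀μ₀ + τ_data·x̄)/(τ₀+τ_data), with τ₀=1/σ₀² and τ_data=n/σ².
Here τ₀ = 1/112.4 = 0.008897 and τ_data = 8/57.3 = 0.139616, so τ_n = 0.148513.
Rearranging for μ₀: μ₀ = (μ_n·τ_n − τ_data·x̄)/τ₀ = (-12.3466·0.148513 − 0.139616·-12.7) / 0.008897 = -0.060507/0.008897 ≈ -6.8.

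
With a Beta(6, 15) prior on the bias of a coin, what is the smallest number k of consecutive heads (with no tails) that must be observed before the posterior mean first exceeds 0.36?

k = 3

After k heads and 0 tails the posterior is Beta(6+k, 15), with mean (6+k)/(6+15+k).
Set (6+k)/(21+k) > 0.36 and solve: k > (0.36·21 − 6)/(1 − 0.36) = 2.438.
The smallest integer exceeding 2.438 is 3, and checking k=3: (9)/(24) = 0.3750 > 0.36.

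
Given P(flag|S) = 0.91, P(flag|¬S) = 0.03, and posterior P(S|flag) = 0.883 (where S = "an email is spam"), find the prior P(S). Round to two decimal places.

In odds form, posterior odds = prior odds × likelihood ratio, so prior odds = posterior odds ÷ LR.
Posterior odds = 0.883/(1−0.883) = 7.5470. LR = 0.91/0.03 = 30.3333.
Prior odds = 7.5470/30.3333 = 0.2488, so P(S) = 0.2488/(1+0.2488) ≈ 0.20.

P(S) = 0.20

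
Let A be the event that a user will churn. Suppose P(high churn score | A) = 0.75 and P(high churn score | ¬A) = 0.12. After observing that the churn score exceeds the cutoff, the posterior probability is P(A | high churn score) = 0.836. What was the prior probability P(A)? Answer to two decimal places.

In odds form, posterior odds = prior odds × likelihood ratio, so prior odds = posterior odds ÷ LR.
Posterior odds = 0.836/(1−0.836) = 5.0976. LR = 0.75/0.12 = 6.2500.
Prior odds = 5.0976/6.2500 = 0.8156, so P(A) = 0.8156/(1+0.8156) ≈ 0.45.

P(A) = 0.45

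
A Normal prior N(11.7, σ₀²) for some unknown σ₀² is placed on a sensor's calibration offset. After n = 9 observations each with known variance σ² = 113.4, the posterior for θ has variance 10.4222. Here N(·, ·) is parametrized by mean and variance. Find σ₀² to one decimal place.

Posterior precision equals prior precision plus data precision: 1/σ_n² = 1/σ₀² + n/σ².
So 1/σ₀² = 1/10.4222 − 9/113.4 = 0.095949 − 0.079365 = 0.016584.
Hence σ₀² = 1/0.016584 ≈ 60.3.

σ₀² = 60.3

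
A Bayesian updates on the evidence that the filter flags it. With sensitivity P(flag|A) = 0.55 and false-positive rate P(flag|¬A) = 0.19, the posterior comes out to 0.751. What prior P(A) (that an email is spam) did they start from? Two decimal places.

P(A) = 0.51

In odds form, posterior odds = prior odds × likelihood ratio, so prior odds = posterior odds ÷ LR.
Posterior odds = 0.751/(1−0.751) = 3.0161. LR = 0.55/0.19 = 2.8947.
Prior odds = 3.0161/2.8947 = 1.0419, so P(A) = 1.0419/(1+1.0419) ≈ 0.51.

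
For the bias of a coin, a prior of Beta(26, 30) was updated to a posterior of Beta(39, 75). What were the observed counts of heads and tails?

13 heads and 45 tails

Under Beta–binomial conjugacy the posterior parameters are (α+s, β+f).
Match parameters: s=39−26=13, f=75−30=45.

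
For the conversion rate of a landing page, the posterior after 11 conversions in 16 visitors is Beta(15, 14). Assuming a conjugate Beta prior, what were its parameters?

Beta(4, 9)

Under Beta–binomial conjugacy the posterior parameters are (α+s, β+f).
Subtract the data counts: 15−11=4, 14−5=9.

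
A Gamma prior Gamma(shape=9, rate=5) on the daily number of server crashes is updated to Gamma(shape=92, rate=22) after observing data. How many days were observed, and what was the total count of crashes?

n = 17 days with total 83 crashes

Gamma–Poisson conjugacy: posterior shape = α + Σxᵢ, posterior rate = β + n.
Matching: Σxᵢ = 92 − 9 = 83 and n = 22 − 5 = 17.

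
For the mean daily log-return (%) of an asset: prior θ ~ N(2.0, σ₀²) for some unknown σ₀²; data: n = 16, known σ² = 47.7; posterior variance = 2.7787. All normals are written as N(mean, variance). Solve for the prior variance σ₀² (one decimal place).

For the Normal–Normal model with known σ², precisions add: τ_n = τ₀ + n/σ².
So 1/σ₀² = 1/2.7787 − 16/47.7 = 0.359881 − 0.335430 = 0.024451.
Hence σ₀² = 1/0.024451 ≈ 40.9.

σ₀² = 40.9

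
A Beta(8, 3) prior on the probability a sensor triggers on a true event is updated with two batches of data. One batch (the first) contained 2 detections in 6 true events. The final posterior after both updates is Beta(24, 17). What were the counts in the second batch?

Sequential conjugate updates are equivalent to a single update on the pooled data, so total successes = posterior α − prior α and total failures = posterior β − prior β.
Total across both batches: 24−8=16 detections, 17−3=14 misses.
Subtract the first batch: 16−2=14 detections and 14−4=10 misses.

14 detections and 10 misses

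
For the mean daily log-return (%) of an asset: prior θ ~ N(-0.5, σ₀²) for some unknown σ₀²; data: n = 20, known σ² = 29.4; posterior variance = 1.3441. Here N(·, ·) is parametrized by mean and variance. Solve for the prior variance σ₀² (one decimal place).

For the Normal–Normal model with known σ², precisions add: τ_n = τ₀ + n/σ².
So 1/σ₀² = 1/1.3441 − 20/29.4 = 0.743992 − 0.680272 = 0.063720.
Hence σ₀² = 1/0.063720 ≈ 15.7.

σ₀² = 15.7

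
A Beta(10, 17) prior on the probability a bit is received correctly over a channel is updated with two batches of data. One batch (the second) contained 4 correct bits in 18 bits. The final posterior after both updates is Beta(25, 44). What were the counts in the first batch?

11 correct bits and 13 errors

Sequential conjugate updates are equivalent to a single update on the pooled data, so total successes = posterior α − prior α and total failures = posterior β − prior β.
Total across both batches: 25−10=15 correct bits, 44−17=27 errors.
Subtract the second batch: 15−4=11 correct bits and 27−14=13 errors.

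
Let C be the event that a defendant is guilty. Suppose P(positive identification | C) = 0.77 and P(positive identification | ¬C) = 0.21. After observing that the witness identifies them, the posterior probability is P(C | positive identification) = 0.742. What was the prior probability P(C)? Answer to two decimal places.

Bayes' rule in odds form gives O(C|E) = O(C)·[P(E|C)/P(E|¬C)], hence O(C) = O(C|E)/LR.
Posterior odds = 0.742/(1−0.742) = 2.8760. LR = 0.77/0.21 = 3.6667.
Prior odds = 2.8760/3.6667 = 0.7844, so P(C) = 0.7844/(1+0.7844) ≈ 0.44.

P(C) = 0.44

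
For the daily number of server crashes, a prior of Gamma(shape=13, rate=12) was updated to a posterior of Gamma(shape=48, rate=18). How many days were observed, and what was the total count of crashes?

Gamma–Poisson conjugacy: posterior shape = α + Σxᵢ, posterior rate = β + n.
Matching: Σxᵢ = 48 − 13 = 35 and n = 18 − 12 = 6.

n = 6 days with total 35 crashes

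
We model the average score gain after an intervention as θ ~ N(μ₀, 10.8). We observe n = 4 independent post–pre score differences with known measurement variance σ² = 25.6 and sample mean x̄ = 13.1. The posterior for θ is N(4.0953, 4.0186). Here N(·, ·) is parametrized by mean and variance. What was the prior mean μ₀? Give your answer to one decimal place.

With known observation variance, the Normal–Normal posterior has precision τ_n = τ₀ + n/σ² and mean μ_n = (τ₀μ₀ + (n/σ²)x̄)/τ_n.
Here τ₀ = 1/10.8 = 0.092593 and τ_data = 4/25.6 = 0.156250, so τ_n = 0.248843.
Rearranging for μ₀: μ₀ = (μ_n·τ_n − τ_data·x̄)/τ₀ = (4.0953·0.248843 − 0.156250·13.1) / 0.092593 = -1.027788/0.092593 ≈ -11.1.

μ₀ = -11.1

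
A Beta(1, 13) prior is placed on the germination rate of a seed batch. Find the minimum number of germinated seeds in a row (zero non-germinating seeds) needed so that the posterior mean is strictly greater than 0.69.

k = 28

After k germinated seeds and 0 non-germinating seeds the posterior is Beta(1+k, 13), with mean (1+k)/(1+13+k).
Set (1+k)/(14+k) > 0.69 and solve: k > (0.69·14 − 1)/(1 − 0.69) = 27.935.
The smallest integer exceeding 27.935 is 28, and checking k=28: (29)/(42) = 0.6905 > 0.69.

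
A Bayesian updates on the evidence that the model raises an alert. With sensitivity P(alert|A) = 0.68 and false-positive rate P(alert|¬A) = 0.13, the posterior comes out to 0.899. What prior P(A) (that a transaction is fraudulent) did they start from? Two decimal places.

P(A) = 0.63

In odds form, posterior odds = prior odds × likelihood ratio, so prior odds = posterior odds ÷ LR.
Posterior odds = 0.899/(1−0.899) = 8.9010. LR = 0.68/0.13 = 5.2308.
Prior odds = 8.9010/5.2308 = 1.7017, so P(A) = 1.7017/(1+1.7017) ≈ 0.63.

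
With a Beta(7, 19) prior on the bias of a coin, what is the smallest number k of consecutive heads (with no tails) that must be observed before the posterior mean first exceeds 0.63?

After k heads and 0 tails the posterior is Beta(7+k, 19), with mean (7+k)/(7+19+k).
Set (7+k)/(26+k) > 0.63 and solve: k > (0.63·26 − 7)/(1 − 0.63) = 25.351.
The smallest integer exceeding 25.351 is 26, and checking k=26: (33)/(52) = 0.6346 > 0.63.

k = 26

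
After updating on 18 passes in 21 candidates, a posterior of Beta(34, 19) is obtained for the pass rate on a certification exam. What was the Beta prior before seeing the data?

Beta is conjugate to the binomial likelihood: posterior = Beta(a+s, b+f).
So a = 34 − 18 = 16 and b = 19 − 3 = 16.

Beta(16, 16)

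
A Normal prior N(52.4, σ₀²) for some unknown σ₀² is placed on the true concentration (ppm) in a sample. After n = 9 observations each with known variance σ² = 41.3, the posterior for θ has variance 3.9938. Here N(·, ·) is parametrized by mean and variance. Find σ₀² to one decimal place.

Posterior precision equals prior precision plus data precision: 1/σ_n² = 1/σ₀² + n/σ².
So 1/σ₀² = 1/3.9938 − 9/41.3 = 0.250388 − 0.217918 = 0.032470.
Hence σ₀² = 1/0.032470 ≈ 30.8.

σ₀² = 30.8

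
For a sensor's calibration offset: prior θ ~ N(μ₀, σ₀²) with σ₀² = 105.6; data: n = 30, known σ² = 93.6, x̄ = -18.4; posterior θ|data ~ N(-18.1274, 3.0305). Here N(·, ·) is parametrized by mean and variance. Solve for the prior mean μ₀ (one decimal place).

The posterior mean is a precision-weighted average: μ_n = (τ₀μ₀ + τ_data·x̄)/(τ₀+τ_data), with τ₀=1/σ₀² and τ_data=n/σ².
Here τ₀ = 1/105.6 = 0.009470 and τ_data = 30/93.6 = 0.320513, so τ_n = 0.329983.
Rearranging for μ₀: μ₀ = (μ_n·τ_n − τ_data·x̄)/τ₀ = (-18.1274·0.329983 − 0.320513·-18.4) / 0.009470 = -0.084295/0.009470 ≈ -8.9.

μ₀ = -8.9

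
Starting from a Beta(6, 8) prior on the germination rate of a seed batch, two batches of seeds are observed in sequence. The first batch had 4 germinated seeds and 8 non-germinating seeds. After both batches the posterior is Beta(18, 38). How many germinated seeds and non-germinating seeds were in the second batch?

Sequential conjugate updates are equivalent to a single update on the pooled data, so total successes = posterior α − prior α and total failures = posterior β − prior β.
Total across both batches: 18−6=12 germinated seeds, 38−8=30 non-germinating seeds.
Subtract the first batch: 12−4=8 germinated seeds and 30−8=22 non-germinating seeds.

8 germinated seeds and 22 non-germinating seeds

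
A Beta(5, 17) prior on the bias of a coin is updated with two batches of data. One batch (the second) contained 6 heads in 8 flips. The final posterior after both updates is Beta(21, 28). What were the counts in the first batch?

10 heads and 9 tails

Because Beta–binomial updating is additive in the counts, the combined data contributed (α_post−α_prior, β_post−β_prior) successes and failures.
Total across both batches: 21−5=16 heads, 28−17=11 tails.
Subtract the second batch: 16−6=10 heads and 11−2=9 tails.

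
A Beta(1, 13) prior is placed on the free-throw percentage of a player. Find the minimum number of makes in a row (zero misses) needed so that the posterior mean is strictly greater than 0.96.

k = 312

After k makes and 0 misses the posterior is Beta(1+k, 13), with mean (1+k)/(1+13+k).
Set (1+k)/(14+k) > 0.96 and solve: k > (0.96·14 − 1)/(1 − 0.96) = 311.000.
The smallest integer exceeding 311.000 is 312.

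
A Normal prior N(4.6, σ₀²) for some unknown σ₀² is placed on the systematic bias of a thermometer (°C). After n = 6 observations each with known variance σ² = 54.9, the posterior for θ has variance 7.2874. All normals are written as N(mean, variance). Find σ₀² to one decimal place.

σ₀² = 35.8

For the Normal–Normal model with known σ², precisions add: τ_n = τ₀ + n/σ².
So 1/σ₀² = 1/7.2874 − 6/54.9 = 0.137223 − 0.109290 = 0.027933.
Hence σ₀² = 1/0.027933 ≈ 35.8.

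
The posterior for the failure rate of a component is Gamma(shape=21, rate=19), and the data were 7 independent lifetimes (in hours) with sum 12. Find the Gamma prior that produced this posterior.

Gamma–exponential conjugacy: posterior shape = α + n, posterior rate = β + Σtᵢ.
So α = 21 − 7 = 14 and β = 19 − 12 = 7.

Gamma(shape=14, rate=7)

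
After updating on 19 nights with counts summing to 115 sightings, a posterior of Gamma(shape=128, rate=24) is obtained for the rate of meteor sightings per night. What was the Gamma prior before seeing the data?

Gamma(shape=13, rate=5)

Gamma–Poisson conjugacy: posterior shape = α + Σxᵢ, posterior rate = β + n.
So α = 128 − 115 = 13 and β = 24 − 19 = 5.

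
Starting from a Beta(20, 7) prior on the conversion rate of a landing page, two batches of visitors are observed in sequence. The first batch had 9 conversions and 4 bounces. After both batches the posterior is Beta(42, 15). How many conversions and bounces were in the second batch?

13 conversions and 4 bounces

Because Beta–binomial updating is additive in the counts, the combined data contributed (α_post−α_prior, β_post−β_prior) successes and failures.
Total across both batches: 42−20=22 conversions, 15−7=8 bounces.
Subtract the first batch: 22−9=13 conversions and 8−4=4 bounces.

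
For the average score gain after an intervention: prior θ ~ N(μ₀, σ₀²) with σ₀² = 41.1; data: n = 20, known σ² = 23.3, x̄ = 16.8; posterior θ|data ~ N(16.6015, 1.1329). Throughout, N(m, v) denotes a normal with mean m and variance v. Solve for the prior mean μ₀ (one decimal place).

The posterior mean is a precision-weighted average: μ_n = (τ₀μ₀ + τ_data·x̄)/(τ₀+τ_data), with τ₀=1/σ₀² and τ_data=n/σ².
Here τ₀ = 1/41.1 = 0.024331 and τ_data = 20/23.3 = 0.858369, so τ_n = 0.882700.
Rearranging for μ₀: μ₀ = (μ_n·τ_n − τ_data·x̄)/τ₀ = (16.6015·0.882700 − 0.858369·16.8) / 0.024331 = 0.233545/0.024331 ≈ 9.6.

μ₀ = 9.6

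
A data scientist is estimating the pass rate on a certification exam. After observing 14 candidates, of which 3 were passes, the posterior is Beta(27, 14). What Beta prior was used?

Beta is conjugate to the binomial likelihood: posterior = Beta(a+s, b+f).
So a = 27 − 3 = 24 and b = 14 − 11 = 3.

Beta(24, 3)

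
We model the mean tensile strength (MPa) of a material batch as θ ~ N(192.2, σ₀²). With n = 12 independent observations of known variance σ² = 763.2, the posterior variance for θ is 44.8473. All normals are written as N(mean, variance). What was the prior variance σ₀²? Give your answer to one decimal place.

For the Normal–Normal model with known σ², precisions add: τ_n = τ₀ + n/σ².
So 1/σ₀² = 1/44.8473 − 12/763.2 = 0.022298 − 0.015723 = 0.006575.
Hence σ₀² = 1/0.006575 ≈ 152.1.

σ₀² = 152.1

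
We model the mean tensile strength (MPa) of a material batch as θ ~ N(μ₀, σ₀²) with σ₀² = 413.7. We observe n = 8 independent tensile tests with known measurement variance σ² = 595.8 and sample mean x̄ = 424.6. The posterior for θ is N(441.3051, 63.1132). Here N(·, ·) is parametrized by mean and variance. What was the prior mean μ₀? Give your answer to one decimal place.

With known observation variance, the Normal–Normal posterior has precision τ_n = τ₀ + n/σ² and mean μ_n = (τ₀μ₀ + (n/σ²)x̄)/τ_n.
Here τ₀ = 1/413.7 = 0.002417 and τ_data = 8/595.8 = 0.013427, so τ_n = 0.015844.
Rearranging for μ₀: μ₀ = (μ_n·τ_n − τ_data·x̄)/τ₀ = (441.3051·0.015844 − 0.013427·424.6) / 0.002417 = 1.290934/0.002417 ≈ 534.1.

μ₀ = 534.1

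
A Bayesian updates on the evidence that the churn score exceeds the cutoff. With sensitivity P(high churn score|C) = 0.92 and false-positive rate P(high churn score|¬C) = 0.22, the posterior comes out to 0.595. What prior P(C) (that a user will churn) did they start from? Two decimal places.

P(C) = 0.26

In odds form, posterior odds = prior odds × likelihood ratio, so prior odds = posterior odds ÷ LR.
Posterior odds = 0.595/(1−0.595) = 1.4691. LR = 0.92/0.22 = 4.1818.
Prior odds = 1.4691/4.1818 = 0.3513, so P(C) = 0.3513/(1+0.3513) ≈ 0.26.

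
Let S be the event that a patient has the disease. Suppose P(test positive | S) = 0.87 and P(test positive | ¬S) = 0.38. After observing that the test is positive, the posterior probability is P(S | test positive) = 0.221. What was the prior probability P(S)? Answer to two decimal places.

In odds form, posterior odds = prior odds × likelihood ratio, so prior odds = posterior odds ÷ LR.
Posterior odds = 0.221/(1−0.221) = 0.2837. LR = 0.87/0.38 = 2.2895.
Prior odds = 0.2837/2.2895 = 0.1239, so P(S) = 0.1239/(1+0.1239) ≈ 0.11.

P(S) = 0.11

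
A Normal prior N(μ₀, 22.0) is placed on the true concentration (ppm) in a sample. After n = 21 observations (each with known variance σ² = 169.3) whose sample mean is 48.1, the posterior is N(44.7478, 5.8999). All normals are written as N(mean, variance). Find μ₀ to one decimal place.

μ₀ = 35.6

The posterior mean is a precision-weighted average: μ_n = (τ₀μ₀ + τ_data·x̄)/(τ₀+τ_data), with τ₀=1/σ₀² and τ_data=n/σ².
Here τ₀ = 1/22.0 = 0.045455 and τ_data = 21/169.3 = 0.124040, so τ_n = 0.169495.
Rearranging for μ₀: μ₀ = (μ_n·τ_n − τ_data·x̄)/τ₀ = (44.7478·0.169495 − 0.124040·48.1) / 0.045455 = 1.618204/0.045455 ≈ 35.6.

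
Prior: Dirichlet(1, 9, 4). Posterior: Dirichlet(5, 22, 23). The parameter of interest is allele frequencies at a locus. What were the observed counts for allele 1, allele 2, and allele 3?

For a Dirichlet(α) prior with multinomial counts c, the posterior is Dirichlet(α + c) componentwise.
Counts are posterior − prior componentwise: 5−1=4, 22−9=13, 23−4=19.

counts (4, 13, 19)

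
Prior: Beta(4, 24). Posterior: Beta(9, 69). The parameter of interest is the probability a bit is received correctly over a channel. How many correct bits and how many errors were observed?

5 correct bits and 45 errors

Beta is conjugate to the binomial likelihood: posterior = Beta(a+s, b+f).
So s = 9 − 4 = 5 and f = 69 − 24 = 45.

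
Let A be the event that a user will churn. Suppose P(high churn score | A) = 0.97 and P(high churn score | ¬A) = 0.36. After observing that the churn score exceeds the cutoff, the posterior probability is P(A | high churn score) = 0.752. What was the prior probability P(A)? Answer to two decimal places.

P(A) = 0.53

In odds form, posterior odds = prior odds × likelihood ratio, so prior odds = posterior odds ÷ LR.
Posterior odds = 0.752/(1−0.752) = 3.0323. LR = 0.97/0.36 = 2.6944.
Prior odds = 3.0323/2.6944 = 1.1254, so P(A) = 1.1254/(1+1.1254) ≈ 0.53.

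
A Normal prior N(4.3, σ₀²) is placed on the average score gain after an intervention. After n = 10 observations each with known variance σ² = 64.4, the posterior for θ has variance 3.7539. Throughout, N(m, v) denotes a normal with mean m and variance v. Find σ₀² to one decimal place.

For the Normal–Normal model with known σ², precisions add: τ_n = τ₀ + n/σ².
So 1/σ₀² = 1/3.7539 − 10/64.4 = 0.266390 − 0.155280 = 0.111110.
Hence σ₀² = 1/0.111110 ≈ 9.0.

σ₀² = 9.0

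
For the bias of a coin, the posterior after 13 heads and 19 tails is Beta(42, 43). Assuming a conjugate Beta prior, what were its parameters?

A Beta(α, β) prior with s successes and f failures in binomial data gives a Beta(α+s, β+f) posterior.
Subtract the data counts: 42−13=29, 43−19=24.

Beta(29, 24)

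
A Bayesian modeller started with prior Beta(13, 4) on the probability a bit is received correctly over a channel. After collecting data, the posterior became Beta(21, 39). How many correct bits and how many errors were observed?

Beta is conjugate to the binomial likelihood: posterior = Beta(a+s, b+f).
So s = 21 − 13 = 8 and f = 39 − 4 = 35.

8 correct bits and 35 errors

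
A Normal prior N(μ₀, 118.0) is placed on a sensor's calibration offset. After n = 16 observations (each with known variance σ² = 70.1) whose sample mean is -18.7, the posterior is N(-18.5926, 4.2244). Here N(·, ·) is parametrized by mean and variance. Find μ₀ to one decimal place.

μ₀ = -15.7

The posterior mean is a precision-weighted average: μ_n = (τ₀μ₀ + τ_data·x̄)/(τ₀+τ_data), with τ₀=1/σ₀² and τ_data=n/σ².
Here τ₀ = 1/118.0 = 0.008475 and τ_data = 16/70.1 = 0.228245, so τ_n = 0.236720.
Rearranging for μ₀: μ₀ = (μ_n·τ_n − τ_data·x̄)/τ₀ = (-18.5926·0.236720 − 0.228245·-18.7) / 0.008475 = -0.133059/0.008475 ≈ -15.7.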